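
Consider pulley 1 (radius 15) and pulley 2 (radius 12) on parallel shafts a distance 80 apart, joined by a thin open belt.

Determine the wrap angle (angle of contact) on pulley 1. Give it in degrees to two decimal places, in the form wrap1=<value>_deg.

open belt: β = asin((r2−r1)/C) = asin(-3/80) = -2.1491°
wrap1 = π − 2β = 184.2982°
wrap2 = π + 2β = 175.7018°

wrap1=184.30_deg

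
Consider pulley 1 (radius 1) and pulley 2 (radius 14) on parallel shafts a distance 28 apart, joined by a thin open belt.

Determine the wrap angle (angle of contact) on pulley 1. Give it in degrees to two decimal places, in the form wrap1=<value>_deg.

wrap1=124.67_deg

open belt: β = asin((r2−r1)/C) = asin(13/28) = 27.6640°
wrap1 = π − 2β = 124.6720°
wrap2 = π + 2β = 235.3280°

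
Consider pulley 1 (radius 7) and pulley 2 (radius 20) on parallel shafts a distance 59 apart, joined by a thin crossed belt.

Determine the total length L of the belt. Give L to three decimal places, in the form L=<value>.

crossed belt: β = asin((r1+r2)/C) = asin(27/59) = 27.2341°
wrap1 = wrap2 = π + 2β = 234.4682°
tangent length = C·cosβ = 52.4595
L = (r1+r2)·wrap + 2·C·cosβ = 27·4.0922 + 2·52.4595 = 215.4095

L=215.410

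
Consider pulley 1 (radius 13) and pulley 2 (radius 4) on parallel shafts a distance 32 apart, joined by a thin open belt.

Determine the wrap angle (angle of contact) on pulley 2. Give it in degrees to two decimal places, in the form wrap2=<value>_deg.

wrap2=147.33_deg

open belt: β = asin((r2−r1)/C) = asin(-9/32) = -16.3348°
wrap1 = π − 2β = 212.6696°
wrap2 = π + 2β = 147.3304°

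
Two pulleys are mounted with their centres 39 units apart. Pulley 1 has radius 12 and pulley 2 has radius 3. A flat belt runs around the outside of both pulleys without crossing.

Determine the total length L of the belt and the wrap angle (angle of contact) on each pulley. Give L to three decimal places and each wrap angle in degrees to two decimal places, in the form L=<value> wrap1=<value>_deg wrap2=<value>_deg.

L=127.210 wrap1=206.68_deg wrap2=153.32_deg

open belt: β = asin((r2−r1)/C) = asin(-9/39) = -13.3424°
wrap1 = π − 2β = 206.6847°
wrap2 = π + 2β = 153.3153°
tangent length = C·cosβ = 37.9473
L = r1·wrap1 + r2·wrap2 + 2·C·cosβ = 12·3.6073 + 3·2.6759 + 2·37.9473 = 127.2102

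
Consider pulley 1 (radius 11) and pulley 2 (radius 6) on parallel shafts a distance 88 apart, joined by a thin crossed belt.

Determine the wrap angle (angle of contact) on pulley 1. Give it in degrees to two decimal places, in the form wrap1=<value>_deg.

crossed belt: β = asin((r1+r2)/C) = asin(17/88) = 11.1385°
wrap1 = wrap2 = π + 2β = 202.2771°

wrap1=202.28_deg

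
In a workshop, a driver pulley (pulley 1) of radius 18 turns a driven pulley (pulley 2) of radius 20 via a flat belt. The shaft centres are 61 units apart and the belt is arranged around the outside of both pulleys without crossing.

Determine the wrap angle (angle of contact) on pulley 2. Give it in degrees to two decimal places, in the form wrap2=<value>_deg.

wrap2=183.76_deg

open belt: β = asin((r2−r1)/C) = asin(2/61) = 1.8789°
wrap1 = π − 2β = 176.2422°
wrap2 = π + 2β = 183.7578°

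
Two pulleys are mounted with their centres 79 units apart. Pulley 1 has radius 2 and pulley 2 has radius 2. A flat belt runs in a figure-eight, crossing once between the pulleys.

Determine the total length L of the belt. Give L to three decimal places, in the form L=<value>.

L=170.769

crossed belt: β = asin((r1+r2)/C) = asin(4/79) = 2.9023°
wrap1 = wrap2 = π + 2β = 185.8046°
tangent length = C·cosβ = 78.8987
L = (r1+r2)·wrap + 2·C·cosβ = 4·3.2429 + 2·78.8987 = 170.7689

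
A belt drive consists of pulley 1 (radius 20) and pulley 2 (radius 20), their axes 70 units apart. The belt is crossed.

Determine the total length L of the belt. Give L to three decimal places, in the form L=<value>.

crossed belt: β = asin((r1+r2)/C) = asin(40/70) = 34.8499°
wrap1 = wrap2 = π + 2β = 249.6998°
tangent length = C·cosβ = 57.4456
L = (r1+r2)·wrap + 2·C·cosβ = 40·4.3581 + 2·57.4456 = 289.2146

L=289.215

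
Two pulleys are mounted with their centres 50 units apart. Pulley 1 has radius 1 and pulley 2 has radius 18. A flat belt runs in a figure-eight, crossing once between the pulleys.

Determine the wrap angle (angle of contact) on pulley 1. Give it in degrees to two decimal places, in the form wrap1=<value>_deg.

wrap1=224.67_deg

crossed belt: β = asin((r1+r2)/C) = asin(19/50) = 22.3337°
wrap1 = wrap2 = π + 2β = 224.6674°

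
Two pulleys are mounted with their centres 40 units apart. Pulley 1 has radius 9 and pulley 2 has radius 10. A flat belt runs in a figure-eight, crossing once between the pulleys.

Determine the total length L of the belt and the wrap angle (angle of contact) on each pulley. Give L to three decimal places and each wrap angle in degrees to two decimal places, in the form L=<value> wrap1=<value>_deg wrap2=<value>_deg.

crossed belt: β = asin((r1+r2)/C) = asin(19/40) = 28.3594°
wrap1 = wrap2 = π + 2β = 236.7187°
tangent length = C·cosβ = 35.1994
L = (r1+r2)·wrap + 2·C·cosβ = 19·4.1315 + 2·35.1994 = 148.8978

L=148.898 wrap1=236.72_deg wrap2=236.72_deg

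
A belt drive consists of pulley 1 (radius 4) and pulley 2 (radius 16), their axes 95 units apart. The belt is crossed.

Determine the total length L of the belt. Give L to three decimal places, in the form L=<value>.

L=257.058

crossed belt: β = asin((r1+r2)/C) = asin(20/95) = 12.1532°
wrap1 = wrap2 = π + 2β = 204.3064°
tangent length = C·cosβ = 92.8709
L = (r1+r2)·wrap + 2·C·cosβ = 20·3.5658 + 2·92.8709 = 257.0581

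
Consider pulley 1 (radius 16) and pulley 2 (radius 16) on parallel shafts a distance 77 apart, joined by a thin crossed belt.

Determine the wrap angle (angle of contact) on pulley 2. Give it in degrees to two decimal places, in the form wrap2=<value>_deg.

crossed belt: β = asin((r1+r2)/C) = asin(32/77) = 24.5561°
wrap1 = wrap2 = π + 2β = 229.1123°

wrap2=229.11_deg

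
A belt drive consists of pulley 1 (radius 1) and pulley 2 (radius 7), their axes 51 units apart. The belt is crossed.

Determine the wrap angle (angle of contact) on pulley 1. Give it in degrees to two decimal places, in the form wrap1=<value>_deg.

crossed belt: β = asin((r1+r2)/C) = asin(8/51) = 9.0248°
wrap1 = wrap2 = π + 2β = 198.0497°

wrap1=198.05_deg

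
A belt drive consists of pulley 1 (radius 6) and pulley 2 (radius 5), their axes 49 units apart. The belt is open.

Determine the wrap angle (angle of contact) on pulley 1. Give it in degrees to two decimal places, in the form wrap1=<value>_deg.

open belt: β = asin((r2−r1)/C) = asin(-1/49) = -1.1694°
wrap1 = π − 2β = 182.3388°
wrap2 = π + 2β = 177.6612°

wrap1=182.34_deg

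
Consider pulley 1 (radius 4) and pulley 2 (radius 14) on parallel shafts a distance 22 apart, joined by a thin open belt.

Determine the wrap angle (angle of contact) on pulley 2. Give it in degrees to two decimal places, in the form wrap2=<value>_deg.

wrap2=234.07_deg

open belt: β = asin((r2−r1)/C) = asin(10/22) = 27.0357°
wrap1 = π − 2β = 125.9286°
wrap2 = π + 2β = 234.0714°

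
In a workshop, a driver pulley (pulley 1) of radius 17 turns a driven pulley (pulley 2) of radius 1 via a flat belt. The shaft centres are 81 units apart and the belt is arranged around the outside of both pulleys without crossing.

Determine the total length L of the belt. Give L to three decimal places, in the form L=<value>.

open belt: β = asin((r2−r1)/C) = asin(-16/81) = -11.3926°
wrap1 = π − 2β = 202.7852°
wrap2 = π + 2β = 157.2148°
tangent length = C·cosβ = 79.4040
L = r1·wrap1 + r2·wrap2 + 2·C·cosβ = 17·3.5393 + 1·2.7439 + 2·79.4040 = 221.7196

L=221.720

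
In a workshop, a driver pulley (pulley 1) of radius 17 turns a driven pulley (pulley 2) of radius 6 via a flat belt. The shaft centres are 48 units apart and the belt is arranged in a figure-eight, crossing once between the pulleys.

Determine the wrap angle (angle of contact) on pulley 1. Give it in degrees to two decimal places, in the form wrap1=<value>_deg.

wrap1=237.26_deg

crossed belt: β = asin((r1+r2)/C) = asin(23/48) = 28.6310°
wrap1 = wrap2 = π + 2β = 237.2620°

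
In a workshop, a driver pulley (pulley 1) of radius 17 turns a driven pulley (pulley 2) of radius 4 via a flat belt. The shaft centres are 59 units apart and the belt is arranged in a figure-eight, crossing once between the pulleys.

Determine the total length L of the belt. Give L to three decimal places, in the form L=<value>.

L=191.530

crossed belt: β = asin((r1+r2)/C) = asin(21/59) = 20.8506°
wrap1 = wrap2 = π + 2β = 221.7012°
tangent length = C·cosβ = 55.1362
L = (r1+r2)·wrap + 2·C·cosβ = 21·3.8694 + 2·55.1362 = 191.5301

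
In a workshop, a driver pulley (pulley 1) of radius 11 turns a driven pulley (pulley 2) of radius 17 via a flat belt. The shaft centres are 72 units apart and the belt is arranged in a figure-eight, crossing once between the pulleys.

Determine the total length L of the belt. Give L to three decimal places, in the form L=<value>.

L=242.997

crossed belt: β = asin((r1+r2)/C) = asin(28/72) = 22.8854°
wrap1 = wrap2 = π + 2β = 225.7708°
tangent length = C·cosβ = 66.3325
L = (r1+r2)·wrap + 2·C·cosβ = 28·3.9404 + 2·66.3325 = 242.9974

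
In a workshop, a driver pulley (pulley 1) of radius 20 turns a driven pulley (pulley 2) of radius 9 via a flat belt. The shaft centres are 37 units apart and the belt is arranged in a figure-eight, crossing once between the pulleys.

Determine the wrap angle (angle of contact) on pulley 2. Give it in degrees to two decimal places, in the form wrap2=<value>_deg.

wrap2=283.22_deg

crossed belt: β = asin((r1+r2)/C) = asin(29/37) = 51.6083°
wrap1 = wrap2 = π + 2β = 283.2167°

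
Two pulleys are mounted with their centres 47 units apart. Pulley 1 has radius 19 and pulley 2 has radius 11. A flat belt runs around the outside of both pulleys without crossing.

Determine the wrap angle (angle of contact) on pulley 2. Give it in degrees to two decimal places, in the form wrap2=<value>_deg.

wrap2=160.40_deg

open belt: β = asin((r2−r1)/C) = asin(-8/47) = -9.8002°
wrap1 = π − 2β = 199.6004°
wrap2 = π + 2β = 160.3996°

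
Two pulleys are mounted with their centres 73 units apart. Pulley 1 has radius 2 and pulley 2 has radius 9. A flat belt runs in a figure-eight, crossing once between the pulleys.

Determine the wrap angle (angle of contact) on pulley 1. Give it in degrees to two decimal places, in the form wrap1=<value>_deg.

wrap1=197.33_deg

crossed belt: β = asin((r1+r2)/C) = asin(11/73) = 8.6666°
wrap1 = wrap2 = π + 2β = 197.3332°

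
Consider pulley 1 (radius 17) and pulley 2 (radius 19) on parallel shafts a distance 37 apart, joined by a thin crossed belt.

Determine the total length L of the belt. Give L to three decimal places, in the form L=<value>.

crossed belt: β = asin((r1+r2)/C) = asin(36/37) = 76.6488°
wrap1 = wrap2 = π + 2β = 333.2976°
tangent length = C·cosβ = 8.5440
L = (r1+r2)·wrap + 2·C·cosβ = 36·5.8171 + 2·8.5440 = 226.5051

L=226.505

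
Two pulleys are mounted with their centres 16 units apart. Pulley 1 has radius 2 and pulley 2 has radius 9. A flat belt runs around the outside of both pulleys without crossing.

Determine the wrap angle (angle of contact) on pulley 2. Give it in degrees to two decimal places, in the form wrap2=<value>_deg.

wrap2=231.89_deg

open belt: β = asin((r2−r1)/C) = asin(7/16) = 25.9445°
wrap1 = π − 2β = 128.1110°
wrap2 = π + 2β = 231.8890°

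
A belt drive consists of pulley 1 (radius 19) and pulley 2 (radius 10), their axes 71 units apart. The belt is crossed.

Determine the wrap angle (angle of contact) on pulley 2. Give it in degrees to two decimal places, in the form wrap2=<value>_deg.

wrap2=228.22_deg

crossed belt: β = asin((r1+r2)/C) = asin(29/71) = 24.1075°
wrap1 = wrap2 = π + 2β = 228.2151°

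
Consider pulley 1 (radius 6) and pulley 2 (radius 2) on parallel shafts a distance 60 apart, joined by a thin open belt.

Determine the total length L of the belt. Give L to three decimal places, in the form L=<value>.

L=145.400

open belt: β = asin((r2−r1)/C) = asin(-4/60) = -3.8226°
wrap1 = π − 2β = 187.6451°
wrap2 = π + 2β = 172.3549°
tangent length = C·cosβ = 59.8665
L = r1·wrap1 + r2·wrap2 + 2·C·cosβ = 6·3.2750 + 2·3.0082 + 2·59.8665 = 145.3995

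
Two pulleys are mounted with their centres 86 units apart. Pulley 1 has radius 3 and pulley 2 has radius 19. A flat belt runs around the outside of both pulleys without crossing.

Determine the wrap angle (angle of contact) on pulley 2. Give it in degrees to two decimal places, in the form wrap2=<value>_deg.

open belt: β = asin((r2−r1)/C) = asin(16/86) = 10.7222°
wrap1 = π − 2β = 158.5557°
wrap2 = π + 2β = 201.4443°

wrap2=201.44_deg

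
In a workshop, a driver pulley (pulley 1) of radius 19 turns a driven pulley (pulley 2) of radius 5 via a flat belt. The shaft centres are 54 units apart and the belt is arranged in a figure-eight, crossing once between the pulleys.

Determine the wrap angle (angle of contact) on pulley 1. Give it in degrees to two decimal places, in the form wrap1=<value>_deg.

crossed belt: β = asin((r1+r2)/C) = asin(24/54) = 26.3878°
wrap1 = wrap2 = π + 2β = 232.7756°

wrap1=232.78_deg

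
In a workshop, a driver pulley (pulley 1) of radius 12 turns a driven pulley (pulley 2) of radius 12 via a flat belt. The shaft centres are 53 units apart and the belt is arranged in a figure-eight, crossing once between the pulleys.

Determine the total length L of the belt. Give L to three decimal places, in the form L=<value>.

crossed belt: β = asin((r1+r2)/C) = asin(24/53) = 26.9254°
wrap1 = wrap2 = π + 2β = 233.8508°
tangent length = C·cosβ = 47.2546
L = (r1+r2)·wrap + 2·C·cosβ = 24·4.0815 + 2·47.2546 = 192.4645

L=192.464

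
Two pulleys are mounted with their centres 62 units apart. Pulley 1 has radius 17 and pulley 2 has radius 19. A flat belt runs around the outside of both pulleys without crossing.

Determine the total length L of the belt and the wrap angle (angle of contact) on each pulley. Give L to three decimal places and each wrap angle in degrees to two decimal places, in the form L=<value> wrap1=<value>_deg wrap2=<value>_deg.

open belt: β = asin((r2−r1)/C) = asin(2/62) = 1.8486°
wrap1 = π − 2β = 176.3029°
wrap2 = π + 2β = 183.6971°
tangent length = C·cosβ = 61.9677
L = r1·wrap1 + r2·wrap2 + 2·C·cosβ = 17·3.0771 + 19·3.2061 + 2·61.9677 = 237.1619

L=237.162 wrap1=176.30_deg wrap2=183.70_deg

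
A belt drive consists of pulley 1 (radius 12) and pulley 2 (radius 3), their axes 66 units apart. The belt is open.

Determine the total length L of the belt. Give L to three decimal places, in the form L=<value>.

open belt: β = asin((r2−r1)/C) = asin(-9/66) = -7.8375°
wrap1 = π − 2β = 195.6750°
wrap2 = π + 2β = 164.3250°
tangent length = C·cosβ = 65.3835
L = r1·wrap1 + r2·wrap2 + 2·C·cosβ = 12·3.4152 + 3·2.8680 + 2·65.3835 = 180.3531

L=180.353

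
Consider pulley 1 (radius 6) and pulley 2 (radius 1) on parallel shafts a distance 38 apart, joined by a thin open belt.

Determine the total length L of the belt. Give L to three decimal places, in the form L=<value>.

L=98.650

open belt: β = asin((r2−r1)/C) = asin(-5/38) = -7.5608°
wrap1 = π − 2β = 195.1217°
wrap2 = π + 2β = 164.8783°
tangent length = C·cosβ = 37.6696
L = r1·wrap1 + r2·wrap2 + 2·C·cosβ = 6·3.4055 + 1·2.8777 + 2·37.6696 = 98.6500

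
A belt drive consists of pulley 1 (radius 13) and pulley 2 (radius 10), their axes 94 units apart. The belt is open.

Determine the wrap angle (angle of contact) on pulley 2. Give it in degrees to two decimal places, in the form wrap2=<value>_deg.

wrap2=176.34_deg

open belt: β = asin((r2−r1)/C) = asin(-3/94) = -1.8289°
wrap1 = π − 2β = 183.6578°
wrap2 = π + 2β = 176.3422°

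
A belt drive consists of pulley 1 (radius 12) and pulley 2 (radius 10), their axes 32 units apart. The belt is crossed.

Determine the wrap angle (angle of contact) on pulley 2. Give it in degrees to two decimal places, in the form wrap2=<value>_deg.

wrap2=266.87_deg

crossed belt: β = asin((r1+r2)/C) = asin(22/32) = 43.4325°
wrap1 = wrap2 = π + 2β = 266.8651°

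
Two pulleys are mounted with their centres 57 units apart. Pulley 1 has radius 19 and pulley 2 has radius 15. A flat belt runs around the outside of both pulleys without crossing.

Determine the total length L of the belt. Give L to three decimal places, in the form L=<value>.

open belt: β = asin((r2−r1)/C) = asin(-4/57) = -4.0241°
wrap1 = π − 2β = 188.0481°
wrap2 = π + 2β = 171.9519°
tangent length = C·cosβ = 56.8595
L = r1·wrap1 + r2·wrap2 + 2·C·cosβ = 19·3.2821 + 15·3.0011 + 2·56.8595 = 221.0950

L=221.095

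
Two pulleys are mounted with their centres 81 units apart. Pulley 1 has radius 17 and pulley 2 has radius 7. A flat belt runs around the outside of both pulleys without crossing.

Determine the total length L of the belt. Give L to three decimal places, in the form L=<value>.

open belt: β = asin((r2−r1)/C) = asin(-10/81) = -7.0916°
wrap1 = π − 2β = 194.1833°
wrap2 = π + 2β = 165.8167°
tangent length = C·cosβ = 80.3803
L = r1·wrap1 + r2·wrap2 + 2·C·cosβ = 17·3.3891 + 7·2.8940 + 2·80.3803 = 238.6344

L=238.634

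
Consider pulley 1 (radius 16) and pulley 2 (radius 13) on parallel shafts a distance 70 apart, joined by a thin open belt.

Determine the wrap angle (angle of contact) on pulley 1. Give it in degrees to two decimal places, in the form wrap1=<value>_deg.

open belt: β = asin((r2−r1)/C) = asin(-3/70) = -2.4563°
wrap1 = π − 2β = 184.9126°
wrap2 = π + 2β = 175.0874°

wrap1=184.91_deg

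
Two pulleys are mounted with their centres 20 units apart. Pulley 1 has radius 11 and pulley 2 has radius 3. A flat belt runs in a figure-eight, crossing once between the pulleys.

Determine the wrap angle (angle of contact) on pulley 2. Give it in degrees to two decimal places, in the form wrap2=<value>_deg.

wrap2=268.85_deg

crossed belt: β = asin((r1+r2)/C) = asin(14/20) = 44.4270°
wrap1 = wrap2 = π + 2β = 268.8540°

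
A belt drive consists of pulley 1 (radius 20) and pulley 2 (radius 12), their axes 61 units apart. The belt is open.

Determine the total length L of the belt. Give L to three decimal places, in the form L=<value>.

open belt: β = asin((r2−r1)/C) = asin(-8/61) = -7.5359°
wrap1 = π − 2β = 195.0718°
wrap2 = π + 2β = 164.9282°
tangent length = C·cosβ = 60.4731
L = r1·wrap1 + r2·wrap2 + 2·C·cosβ = 20·3.4046 + 12·2.8785 + 2·60.4731 = 223.5817

L=223.582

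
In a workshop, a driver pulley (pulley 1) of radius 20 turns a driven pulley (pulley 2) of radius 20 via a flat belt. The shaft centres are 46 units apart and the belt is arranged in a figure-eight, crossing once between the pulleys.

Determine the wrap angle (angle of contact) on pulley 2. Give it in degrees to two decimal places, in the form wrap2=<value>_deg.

wrap2=300.82_deg

crossed belt: β = asin((r1+r2)/C) = asin(40/46) = 60.4082°
wrap1 = wrap2 = π + 2β = 300.8163°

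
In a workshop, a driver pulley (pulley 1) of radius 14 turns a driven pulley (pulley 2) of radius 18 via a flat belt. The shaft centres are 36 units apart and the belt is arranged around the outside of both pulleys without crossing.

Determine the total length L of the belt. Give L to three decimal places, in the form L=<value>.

L=172.976

open belt: β = asin((r2−r1)/C) = asin(4/36) = 6.3794°
wrap1 = π − 2β = 167.2413°
wrap2 = π + 2β = 192.7587°
tangent length = C·cosβ = 35.7771
L = r1·wrap1 + r2·wrap2 + 2·C·cosβ = 14·2.9189 + 18·3.3643 + 2·35.7771 = 172.9759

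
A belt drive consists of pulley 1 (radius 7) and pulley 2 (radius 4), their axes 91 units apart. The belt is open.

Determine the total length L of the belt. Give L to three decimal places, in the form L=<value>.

L=216.656

open belt: β = asin((r2−r1)/C) = asin(-3/91) = -1.8892°
wrap1 = π − 2β = 183.7784°
wrap2 = π + 2β = 176.2216°
tangent length = C·cosβ = 90.9505
L = r1·wrap1 + r2·wrap2 + 2·C·cosβ = 7·3.2075 + 4·3.0756 + 2·90.9505 = 216.6564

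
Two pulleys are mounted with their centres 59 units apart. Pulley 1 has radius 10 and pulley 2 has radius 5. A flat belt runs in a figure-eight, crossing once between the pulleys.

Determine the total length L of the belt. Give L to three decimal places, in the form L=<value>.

L=168.958

crossed belt: β = asin((r1+r2)/C) = asin(15/59) = 14.7284°
wrap1 = wrap2 = π + 2β = 209.4568°
tangent length = C·cosβ = 57.0614
L = (r1+r2)·wrap + 2·C·cosβ = 15·3.6557 + 2·57.0614 = 168.9584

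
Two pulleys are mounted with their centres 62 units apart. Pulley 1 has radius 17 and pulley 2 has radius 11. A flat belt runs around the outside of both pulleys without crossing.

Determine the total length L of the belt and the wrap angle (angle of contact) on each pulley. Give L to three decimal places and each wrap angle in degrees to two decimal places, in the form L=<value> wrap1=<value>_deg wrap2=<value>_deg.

L=212.546 wrap1=191.11_deg wrap2=168.89_deg

open belt: β = asin((r2−r1)/C) = asin(-6/62) = -5.5534°
wrap1 = π − 2β = 191.1069°
wrap2 = π + 2β = 168.8931°
tangent length = C·cosβ = 61.7090
L = r1·wrap1 + r2·wrap2 + 2·C·cosβ = 17·3.3354 + 11·2.9477 + 2·61.7090 = 212.5457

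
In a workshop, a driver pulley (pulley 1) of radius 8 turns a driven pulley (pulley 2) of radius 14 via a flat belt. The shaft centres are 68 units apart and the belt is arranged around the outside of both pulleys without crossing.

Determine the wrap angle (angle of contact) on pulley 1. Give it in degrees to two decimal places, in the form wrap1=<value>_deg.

wrap1=169.88_deg

open belt: β = asin((r2−r1)/C) = asin(6/68) = 5.0621°
wrap1 = π − 2β = 169.8758°
wrap2 = π + 2β = 190.1242°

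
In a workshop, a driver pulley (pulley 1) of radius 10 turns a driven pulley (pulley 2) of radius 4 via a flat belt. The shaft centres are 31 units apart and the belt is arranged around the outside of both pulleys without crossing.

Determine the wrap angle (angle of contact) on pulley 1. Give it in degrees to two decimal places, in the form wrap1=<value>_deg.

open belt: β = asin((r2−r1)/C) = asin(-6/31) = -11.1599°
wrap1 = π − 2β = 202.3199°
wrap2 = π + 2β = 157.6801°

wrap1=202.32_deg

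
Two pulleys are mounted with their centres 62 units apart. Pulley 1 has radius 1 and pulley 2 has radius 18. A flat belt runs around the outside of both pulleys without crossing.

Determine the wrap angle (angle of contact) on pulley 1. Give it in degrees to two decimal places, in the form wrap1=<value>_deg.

wrap1=148.17_deg

open belt: β = asin((r2−r1)/C) = asin(17/62) = 15.9140°
wrap1 = π − 2β = 148.1721°
wrap2 = π + 2β = 211.8279°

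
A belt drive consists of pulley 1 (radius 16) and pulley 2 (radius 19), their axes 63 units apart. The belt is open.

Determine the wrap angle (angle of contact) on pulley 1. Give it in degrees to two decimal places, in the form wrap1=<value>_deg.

open belt: β = asin((r2−r1)/C) = asin(3/63) = 2.7294°
wrap1 = π − 2β = 174.5412°
wrap2 = π + 2β = 185.4588°

wrap1=174.54_deg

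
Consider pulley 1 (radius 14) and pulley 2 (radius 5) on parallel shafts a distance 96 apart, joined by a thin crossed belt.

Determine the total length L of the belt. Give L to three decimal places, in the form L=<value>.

crossed belt: β = asin((r1+r2)/C) = asin(19/96) = 11.4152°
wrap1 = wrap2 = π + 2β = 202.8303°
tangent length = C·cosβ = 94.1010
L = (r1+r2)·wrap + 2·C·cosβ = 19·3.5401 + 2·94.1010 = 255.4631

L=255.463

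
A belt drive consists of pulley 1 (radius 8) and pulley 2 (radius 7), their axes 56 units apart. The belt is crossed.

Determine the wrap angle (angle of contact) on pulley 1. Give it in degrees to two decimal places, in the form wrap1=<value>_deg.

wrap1=211.07_deg

crossed belt: β = asin((r1+r2)/C) = asin(15/56) = 15.5368°
wrap1 = wrap2 = π + 2β = 211.0736°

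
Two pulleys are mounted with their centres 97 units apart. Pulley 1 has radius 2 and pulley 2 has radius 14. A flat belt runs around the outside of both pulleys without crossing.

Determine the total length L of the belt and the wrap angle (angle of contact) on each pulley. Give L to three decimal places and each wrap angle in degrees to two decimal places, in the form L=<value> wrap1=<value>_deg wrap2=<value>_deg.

L=245.752 wrap1=165.79_deg wrap2=194.21_deg

open belt: β = asin((r2−r1)/C) = asin(12/97) = 7.1063°
wrap1 = π − 2β = 165.7873°
wrap2 = π + 2β = 194.2127°
tangent length = C·cosβ = 96.2549
L = r1·wrap1 + r2·wrap2 + 2·C·cosβ = 2·2.8935 + 14·3.3897 + 2·96.2549 = 245.7519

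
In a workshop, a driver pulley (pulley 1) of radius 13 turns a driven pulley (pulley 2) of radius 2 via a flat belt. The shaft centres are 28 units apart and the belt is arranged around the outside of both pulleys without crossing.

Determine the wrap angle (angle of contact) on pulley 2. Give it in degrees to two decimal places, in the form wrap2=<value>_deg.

open belt: β = asin((r2−r1)/C) = asin(-11/28) = -23.1324°
wrap1 = π − 2β = 226.2648°
wrap2 = π + 2β = 133.7352°

wrap2=133.74_deg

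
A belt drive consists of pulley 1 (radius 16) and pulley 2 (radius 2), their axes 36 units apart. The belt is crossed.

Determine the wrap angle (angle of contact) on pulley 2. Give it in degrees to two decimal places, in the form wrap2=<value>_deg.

wrap2=240.00_deg

crossed belt: β = asin((r1+r2)/C) = asin(18/36) = 30.0000°
wrap1 = wrap2 = π + 2β = 240.0000°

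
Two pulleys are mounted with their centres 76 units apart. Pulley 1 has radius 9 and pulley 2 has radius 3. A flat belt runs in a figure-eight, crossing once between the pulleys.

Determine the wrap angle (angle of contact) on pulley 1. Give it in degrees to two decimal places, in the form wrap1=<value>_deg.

wrap1=198.17_deg

crossed belt: β = asin((r1+r2)/C) = asin(12/76) = 9.0847°
wrap1 = wrap2 = π + 2β = 198.1694°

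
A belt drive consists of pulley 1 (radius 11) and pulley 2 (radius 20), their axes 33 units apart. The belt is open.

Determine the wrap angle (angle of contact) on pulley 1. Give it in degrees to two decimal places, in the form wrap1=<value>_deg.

open belt: β = asin((r2−r1)/C) = asin(9/33) = 15.8266°
wrap1 = π − 2β = 148.3468°
wrap2 = π + 2β = 211.6532°

wrap1=148.35_deg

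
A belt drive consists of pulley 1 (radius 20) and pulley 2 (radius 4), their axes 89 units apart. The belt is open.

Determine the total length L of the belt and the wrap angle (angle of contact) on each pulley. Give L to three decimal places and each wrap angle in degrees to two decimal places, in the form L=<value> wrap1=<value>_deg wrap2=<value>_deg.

open belt: β = asin((r2−r1)/C) = asin(-16/89) = -10.3567°
wrap1 = π − 2β = 200.7133°
wrap2 = π + 2β = 159.2867°
tangent length = C·cosβ = 87.5500
L = r1·wrap1 + r2·wrap2 + 2·C·cosβ = 20·3.5031 + 4·2.7801 + 2·87.5500 = 256.2825

L=256.282 wrap1=200.71_deg wrap2=159.29_deg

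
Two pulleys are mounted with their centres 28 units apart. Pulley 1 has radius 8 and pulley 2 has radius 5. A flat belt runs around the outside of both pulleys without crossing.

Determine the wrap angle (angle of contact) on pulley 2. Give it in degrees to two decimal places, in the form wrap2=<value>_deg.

wrap2=167.70_deg

open belt: β = asin((r2−r1)/C) = asin(-3/28) = -6.1506°
wrap1 = π − 2β = 192.3013°
wrap2 = π + 2β = 167.6987°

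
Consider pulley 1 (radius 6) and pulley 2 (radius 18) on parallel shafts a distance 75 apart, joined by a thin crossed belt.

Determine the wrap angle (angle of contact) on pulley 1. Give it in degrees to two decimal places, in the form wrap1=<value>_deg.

crossed belt: β = asin((r1+r2)/C) = asin(24/75) = 18.6629°
wrap1 = wrap2 = π + 2β = 217.3258°

wrap1=217.33_deg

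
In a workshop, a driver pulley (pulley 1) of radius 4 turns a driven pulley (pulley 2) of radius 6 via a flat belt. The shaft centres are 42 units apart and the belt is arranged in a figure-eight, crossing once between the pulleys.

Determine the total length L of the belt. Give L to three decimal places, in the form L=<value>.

L=117.808

crossed belt: β = asin((r1+r2)/C) = asin(10/42) = 13.7741°
wrap1 = wrap2 = π + 2β = 207.5483°
tangent length = C·cosβ = 40.7922
L = (r1+r2)·wrap + 2·C·cosβ = 10·3.6224 + 2·40.7922 = 117.8083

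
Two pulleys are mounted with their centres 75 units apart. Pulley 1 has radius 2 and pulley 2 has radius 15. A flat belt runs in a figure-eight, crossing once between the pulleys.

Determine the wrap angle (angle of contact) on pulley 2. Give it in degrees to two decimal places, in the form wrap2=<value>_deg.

crossed belt: β = asin((r1+r2)/C) = asin(17/75) = 13.1009°
wrap1 = wrap2 = π + 2β = 206.2018°

wrap2=206.20_deg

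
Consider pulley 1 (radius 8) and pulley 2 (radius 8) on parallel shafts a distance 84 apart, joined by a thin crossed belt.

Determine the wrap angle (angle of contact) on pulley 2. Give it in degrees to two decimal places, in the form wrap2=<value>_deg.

wrap2=201.96_deg

crossed belt: β = asin((r1+r2)/C) = asin(16/84) = 10.9806°
wrap1 = wrap2 = π + 2β = 201.9612°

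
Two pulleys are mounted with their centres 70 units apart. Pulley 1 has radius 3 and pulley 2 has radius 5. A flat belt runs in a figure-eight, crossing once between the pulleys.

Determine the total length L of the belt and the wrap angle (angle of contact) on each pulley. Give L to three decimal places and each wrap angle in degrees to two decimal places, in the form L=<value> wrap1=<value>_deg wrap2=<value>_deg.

crossed belt: β = asin((r1+r2)/C) = asin(8/70) = 6.5624°
wrap1 = wrap2 = π + 2β = 193.1249°
tangent length = C·cosβ = 69.5414
L = (r1+r2)·wrap + 2·C·cosβ = 8·3.3707 + 2·69.5414 = 166.0480

L=166.048 wrap1=193.12_deg wrap2=193.12_deg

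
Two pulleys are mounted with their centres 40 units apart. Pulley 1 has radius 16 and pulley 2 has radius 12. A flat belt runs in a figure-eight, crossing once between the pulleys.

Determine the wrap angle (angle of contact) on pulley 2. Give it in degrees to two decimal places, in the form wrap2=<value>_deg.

wrap2=268.85_deg

crossed belt: β = asin((r1+r2)/C) = asin(28/40) = 44.4270°
wrap1 = wrap2 = π + 2β = 268.8540°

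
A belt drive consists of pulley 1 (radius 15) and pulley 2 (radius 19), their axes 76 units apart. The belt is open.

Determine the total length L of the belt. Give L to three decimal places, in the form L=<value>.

open belt: β = asin((r2−r1)/C) = asin(4/76) = 3.0170°
wrap1 = π − 2β = 173.9661°
wrap2 = π + 2β = 186.0339°
tangent length = C·cosβ = 75.8947
L = r1·wrap1 + r2·wrap2 + 2·C·cosβ = 15·3.0363 + 19·3.2469 + 2·75.8947 = 259.0247

L=259.025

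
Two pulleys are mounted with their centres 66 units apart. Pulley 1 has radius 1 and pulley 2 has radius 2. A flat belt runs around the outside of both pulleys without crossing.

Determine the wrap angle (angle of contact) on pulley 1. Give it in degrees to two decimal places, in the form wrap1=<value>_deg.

open belt: β = asin((r2−r1)/C) = asin(1/66) = 0.8682°
wrap1 = π − 2β = 178.2637°
wrap2 = π + 2β = 181.7363°

wrap1=178.26_deg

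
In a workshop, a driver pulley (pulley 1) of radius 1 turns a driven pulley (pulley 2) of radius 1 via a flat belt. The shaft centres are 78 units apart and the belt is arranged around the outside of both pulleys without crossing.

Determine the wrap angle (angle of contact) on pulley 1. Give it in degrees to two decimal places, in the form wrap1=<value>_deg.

open belt: β = asin((r2−r1)/C) = asin(0/78) = 0.0000°
wrap1 = π − 2β = 180.0000°
wrap2 = π + 2β = 180.0000°

wrap1=180.00_deg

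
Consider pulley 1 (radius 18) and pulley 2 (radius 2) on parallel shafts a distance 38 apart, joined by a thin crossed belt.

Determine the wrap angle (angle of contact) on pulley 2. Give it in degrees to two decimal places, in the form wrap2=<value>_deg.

wrap2=243.51_deg

crossed belt: β = asin((r1+r2)/C) = asin(20/38) = 31.7569°
wrap1 = wrap2 = π + 2β = 243.5137°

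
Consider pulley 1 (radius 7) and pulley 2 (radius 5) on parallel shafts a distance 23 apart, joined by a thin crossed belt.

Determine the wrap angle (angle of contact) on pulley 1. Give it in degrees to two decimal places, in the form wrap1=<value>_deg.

wrap1=242.90_deg

crossed belt: β = asin((r1+r2)/C) = asin(12/23) = 31.4490°
wrap1 = wrap2 = π + 2β = 242.8980°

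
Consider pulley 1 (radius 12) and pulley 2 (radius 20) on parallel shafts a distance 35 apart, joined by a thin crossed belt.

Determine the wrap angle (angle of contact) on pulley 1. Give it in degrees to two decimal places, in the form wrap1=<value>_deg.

crossed belt: β = asin((r1+r2)/C) = asin(32/35) = 66.1045°
wrap1 = wrap2 = π + 2β = 312.2090°

wrap1=312.21_deg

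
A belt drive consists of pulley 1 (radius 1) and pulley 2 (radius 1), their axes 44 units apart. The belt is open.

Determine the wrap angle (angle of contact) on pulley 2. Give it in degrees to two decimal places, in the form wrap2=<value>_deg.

wrap2=180.00_deg

open belt: β = asin((r2−r1)/C) = asin(0/44) = 0.0000°
wrap1 = π − 2β = 180.0000°
wrap2 = π + 2β = 180.0000°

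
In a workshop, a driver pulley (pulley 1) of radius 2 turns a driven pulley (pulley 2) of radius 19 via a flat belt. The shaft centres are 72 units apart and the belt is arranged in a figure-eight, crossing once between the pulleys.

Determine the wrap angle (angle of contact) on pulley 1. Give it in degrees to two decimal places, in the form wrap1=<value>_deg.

crossed belt: β = asin((r1+r2)/C) = asin(21/72) = 16.9578°
wrap1 = wrap2 = π + 2β = 213.9155°

wrap1=213.92_deg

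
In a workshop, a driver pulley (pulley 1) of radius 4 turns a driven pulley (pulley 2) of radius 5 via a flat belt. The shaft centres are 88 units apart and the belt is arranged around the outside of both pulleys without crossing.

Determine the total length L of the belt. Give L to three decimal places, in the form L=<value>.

open belt: β = asin((r2−r1)/C) = asin(1/88) = 0.6511°
wrap1 = π − 2β = 178.6978°
wrap2 = π + 2β = 181.3022°
tangent length = C·cosβ = 87.9943
L = r1·wrap1 + r2·wrap2 + 2·C·cosβ = 4·3.1189 + 5·3.1643 + 2·87.9943 = 204.2857

L=204.286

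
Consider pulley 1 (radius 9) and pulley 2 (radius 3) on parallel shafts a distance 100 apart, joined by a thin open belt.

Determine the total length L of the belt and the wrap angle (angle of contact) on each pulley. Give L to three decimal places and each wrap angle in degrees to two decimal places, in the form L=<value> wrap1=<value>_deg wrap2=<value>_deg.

open belt: β = asin((r2−r1)/C) = asin(-6/100) = -3.4398°
wrap1 = π − 2β = 186.8796°
wrap2 = π + 2β = 173.1204°
tangent length = C·cosβ = 99.8198
L = r1·wrap1 + r2·wrap2 + 2·C·cosβ = 9·3.2617 + 3·3.0215 + 2·99.8198 = 238.0592

L=238.059 wrap1=186.88_deg wrap2=173.12_deg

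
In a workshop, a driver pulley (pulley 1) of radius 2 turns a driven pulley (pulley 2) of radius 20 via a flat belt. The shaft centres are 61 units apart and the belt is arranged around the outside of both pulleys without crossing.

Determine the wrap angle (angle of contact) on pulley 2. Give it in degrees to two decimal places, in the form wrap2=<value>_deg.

open belt: β = asin((r2−r1)/C) = asin(18/61) = 17.1625°
wrap1 = π − 2β = 145.6751°
wrap2 = π + 2β = 214.3249°

wrap2=214.32_deg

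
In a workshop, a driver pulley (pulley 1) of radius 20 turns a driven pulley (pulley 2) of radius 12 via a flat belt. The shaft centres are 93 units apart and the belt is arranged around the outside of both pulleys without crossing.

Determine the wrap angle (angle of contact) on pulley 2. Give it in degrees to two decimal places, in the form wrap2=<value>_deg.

wrap2=170.13_deg

open belt: β = asin((r2−r1)/C) = asin(-8/93) = -4.9348°
wrap1 = π − 2β = 189.8695°
wrap2 = π + 2β = 170.1305°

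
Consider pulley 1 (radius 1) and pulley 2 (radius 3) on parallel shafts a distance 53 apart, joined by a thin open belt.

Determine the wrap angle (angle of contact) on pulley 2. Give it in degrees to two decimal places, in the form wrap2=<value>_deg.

wrap2=184.33_deg

open belt: β = asin((r2−r1)/C) = asin(2/53) = 2.1626°
wrap1 = π − 2β = 175.6748°
wrap2 = π + 2β = 184.3252°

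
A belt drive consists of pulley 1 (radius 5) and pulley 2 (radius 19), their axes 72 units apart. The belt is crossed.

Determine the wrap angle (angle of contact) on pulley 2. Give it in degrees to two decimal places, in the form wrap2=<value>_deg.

wrap2=218.94_deg

crossed belt: β = asin((r1+r2)/C) = asin(24/72) = 19.4712°
wrap1 = wrap2 = π + 2β = 218.9424°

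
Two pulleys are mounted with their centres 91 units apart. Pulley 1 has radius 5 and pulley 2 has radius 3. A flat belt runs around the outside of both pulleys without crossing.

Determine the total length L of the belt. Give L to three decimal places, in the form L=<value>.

L=207.177

open belt: β = asin((r2−r1)/C) = asin(-2/91) = -1.2593°
wrap1 = π − 2β = 182.5187°
wrap2 = π + 2β = 177.4813°
tangent length = C·cosβ = 90.9780
L = r1·wrap1 + r2·wrap2 + 2·C·cosβ = 5·3.1856 + 3·3.0976 + 2·90.9780 = 207.1767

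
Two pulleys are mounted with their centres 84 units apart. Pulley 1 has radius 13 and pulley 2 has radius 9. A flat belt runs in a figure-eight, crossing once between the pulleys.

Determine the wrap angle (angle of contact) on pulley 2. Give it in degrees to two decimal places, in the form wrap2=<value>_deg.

wrap2=210.37_deg

crossed belt: β = asin((r1+r2)/C) = asin(22/84) = 15.1831°
wrap1 = wrap2 = π + 2β = 210.3662°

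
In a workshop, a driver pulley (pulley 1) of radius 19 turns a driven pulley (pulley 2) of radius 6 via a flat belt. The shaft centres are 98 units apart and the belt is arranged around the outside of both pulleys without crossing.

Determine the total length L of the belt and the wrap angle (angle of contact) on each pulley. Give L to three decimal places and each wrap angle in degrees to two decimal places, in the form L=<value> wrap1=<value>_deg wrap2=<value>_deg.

L=276.267 wrap1=195.25_deg wrap2=164.75_deg

open belt: β = asin((r2−r1)/C) = asin(-13/98) = -7.6229°
wrap1 = π − 2β = 195.2459°
wrap2 = π + 2β = 164.7541°
tangent length = C·cosβ = 97.1339
L = r1·wrap1 + r2·wrap2 + 2·C·cosβ = 19·3.4077 + 6·2.8755 + 2·97.1339 = 276.2668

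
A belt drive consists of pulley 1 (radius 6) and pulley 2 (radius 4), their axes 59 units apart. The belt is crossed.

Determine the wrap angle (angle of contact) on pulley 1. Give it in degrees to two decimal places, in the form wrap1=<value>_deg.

wrap1=199.52_deg

crossed belt: β = asin((r1+r2)/C) = asin(10/59) = 9.7583°
wrap1 = wrap2 = π + 2β = 199.5165°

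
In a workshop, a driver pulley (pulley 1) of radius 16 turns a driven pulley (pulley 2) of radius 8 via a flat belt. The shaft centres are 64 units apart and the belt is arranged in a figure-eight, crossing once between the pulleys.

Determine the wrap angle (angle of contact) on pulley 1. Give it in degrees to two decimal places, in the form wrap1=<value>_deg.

wrap1=224.05_deg

crossed belt: β = asin((r1+r2)/C) = asin(24/64) = 22.0243°
wrap1 = wrap2 = π + 2β = 224.0486°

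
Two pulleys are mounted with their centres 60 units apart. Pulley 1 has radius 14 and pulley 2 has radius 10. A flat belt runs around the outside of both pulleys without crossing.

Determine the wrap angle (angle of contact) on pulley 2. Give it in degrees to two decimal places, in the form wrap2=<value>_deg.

open belt: β = asin((r2−r1)/C) = asin(-4/60) = -3.8226°
wrap1 = π − 2β = 187.6451°
wrap2 = π + 2β = 172.3549°

wrap2=172.35_deg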